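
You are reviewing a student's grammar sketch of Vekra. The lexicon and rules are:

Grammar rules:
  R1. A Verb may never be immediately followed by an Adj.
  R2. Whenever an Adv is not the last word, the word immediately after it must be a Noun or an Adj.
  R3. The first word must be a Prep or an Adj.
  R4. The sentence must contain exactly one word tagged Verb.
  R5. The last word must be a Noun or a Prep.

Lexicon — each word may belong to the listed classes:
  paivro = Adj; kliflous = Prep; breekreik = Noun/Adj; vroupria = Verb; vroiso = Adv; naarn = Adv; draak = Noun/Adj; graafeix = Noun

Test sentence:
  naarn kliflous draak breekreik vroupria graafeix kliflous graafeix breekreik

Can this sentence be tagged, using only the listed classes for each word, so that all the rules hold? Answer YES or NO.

NO

Candidates per position — 1:naarn {Adv}; 2:kliflous {Prep}; 3:draak {Noun,Adj}; 4:breekreik {Noun,Adj}; 5:vroupria {Verb}; 6:graafeix {Noun}; 7:kliflous {Prep}; 8:graafeix {Noun}; 9:breekreik {Noun,Adj}.
Rule 2 cannot be satisfied by any choice of tags from the lexicon.
So there is no consistent tagging.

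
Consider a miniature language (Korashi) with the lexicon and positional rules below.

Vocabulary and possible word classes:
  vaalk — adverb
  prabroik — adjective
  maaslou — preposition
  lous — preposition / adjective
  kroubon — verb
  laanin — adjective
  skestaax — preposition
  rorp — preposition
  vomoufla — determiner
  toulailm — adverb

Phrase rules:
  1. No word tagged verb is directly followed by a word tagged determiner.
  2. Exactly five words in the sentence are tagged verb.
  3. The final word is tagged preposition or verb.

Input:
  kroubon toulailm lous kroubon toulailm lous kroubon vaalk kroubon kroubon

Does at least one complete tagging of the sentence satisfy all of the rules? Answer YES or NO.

Candidates per position — 1:kroubon {verb}; 2:toulailm {adverb}; 3:lous {preposition,adjective}; 4:kroubon {verb}; 5:toulailm {adverb}; 6:lous {preposition,adjective}; 7:kroubon {verb}; 8:vaalk {adverb}; 9:kroubon {verb}; 10:kroubon {verb}.
One satisfying assignment: verb adverb preposition verb adverb preposition verb adverb verb verb.
Check: rule 1 satisfied; rule 2 satisfied; rule 3 satisfied.

YES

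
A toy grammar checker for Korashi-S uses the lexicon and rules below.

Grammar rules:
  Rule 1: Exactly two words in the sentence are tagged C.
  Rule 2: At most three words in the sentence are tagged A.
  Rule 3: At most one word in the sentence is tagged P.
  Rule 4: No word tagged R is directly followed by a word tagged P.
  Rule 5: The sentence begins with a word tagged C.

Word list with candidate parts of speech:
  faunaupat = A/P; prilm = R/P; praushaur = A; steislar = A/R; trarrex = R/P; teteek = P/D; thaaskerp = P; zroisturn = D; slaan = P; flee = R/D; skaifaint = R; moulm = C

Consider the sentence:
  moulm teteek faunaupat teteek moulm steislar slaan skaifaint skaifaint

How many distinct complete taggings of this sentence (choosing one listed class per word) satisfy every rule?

Candidates per position — 1:moulm {C}; 2:teteek {P,D}; 3:faunaupat {A,P}; 4:teteek {P,D}; 5:moulm {C}; 6:steislar {A,R}; 7:slaan {P}; 8:skaifaint {R}; 9:skaifaint {R}.
There are 16 candidate sequences in total.
The sequences that satisfy every rule: C D A D C A P R R.
Count = 1.

1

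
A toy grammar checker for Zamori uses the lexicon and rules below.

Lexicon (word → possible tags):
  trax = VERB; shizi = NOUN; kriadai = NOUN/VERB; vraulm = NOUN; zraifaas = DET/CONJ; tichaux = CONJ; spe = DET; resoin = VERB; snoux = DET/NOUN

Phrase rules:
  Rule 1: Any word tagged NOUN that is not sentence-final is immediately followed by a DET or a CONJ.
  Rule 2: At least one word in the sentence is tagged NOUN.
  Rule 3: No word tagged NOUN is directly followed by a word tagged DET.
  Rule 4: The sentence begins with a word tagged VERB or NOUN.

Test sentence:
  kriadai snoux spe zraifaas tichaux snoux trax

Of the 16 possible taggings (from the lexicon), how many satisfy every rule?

Candidates per position — 1:kriadai {NOUN,VERB}; 2:snoux {DET,NOUN}; 3:spe {DET}; 4:zraifaas {DET,CONJ}; 5:tichaux {CONJ}; 6:snoux {DET,NOUN}; 7:trax {VERB}.
There are 16 candidate sequences in total.
Every candidate sequence violates at least one rule; no consistent tagging exists.
Count = 0.

0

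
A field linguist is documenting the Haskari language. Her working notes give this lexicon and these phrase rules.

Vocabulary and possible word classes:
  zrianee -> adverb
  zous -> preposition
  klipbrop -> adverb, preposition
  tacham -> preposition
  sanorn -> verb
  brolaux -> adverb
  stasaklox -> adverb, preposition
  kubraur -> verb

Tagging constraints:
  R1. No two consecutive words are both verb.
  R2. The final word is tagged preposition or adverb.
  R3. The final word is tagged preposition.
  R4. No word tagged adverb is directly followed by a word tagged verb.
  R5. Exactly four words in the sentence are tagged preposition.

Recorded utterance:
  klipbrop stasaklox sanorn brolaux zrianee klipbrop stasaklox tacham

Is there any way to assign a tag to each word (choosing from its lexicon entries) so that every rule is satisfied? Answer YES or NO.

Candidates per position — 1:klipbrop {adverb,preposition}; 2:stasaklox {adverb,preposition}; 3:sanorn {verb}; 4:brolaux {adverb}; 5:zrianee {adverb}; 6:klipbrop {adverb,preposition}; 7:stasaklox {adverb,preposition}; 8:tacham {preposition}.
One satisfying assignment: adverb preposition verb adverb adverb preposition preposition preposition.
Check: rule 1 ok; rule 2 ok; rule 3 ok; rule 4 ok; rule 5 ok.

YES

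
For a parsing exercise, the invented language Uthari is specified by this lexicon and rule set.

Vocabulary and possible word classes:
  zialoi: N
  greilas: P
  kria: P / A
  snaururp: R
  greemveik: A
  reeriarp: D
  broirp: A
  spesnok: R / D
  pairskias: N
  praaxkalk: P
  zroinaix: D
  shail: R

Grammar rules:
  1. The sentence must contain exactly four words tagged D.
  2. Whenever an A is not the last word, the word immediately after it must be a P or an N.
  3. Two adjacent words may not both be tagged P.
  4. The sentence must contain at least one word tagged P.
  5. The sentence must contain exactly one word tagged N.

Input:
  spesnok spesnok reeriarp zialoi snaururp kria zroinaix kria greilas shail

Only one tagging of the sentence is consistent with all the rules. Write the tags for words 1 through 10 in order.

Candidates per position — 1:spesnok {R,D}; 2:spesnok {R,D}; 3:reeriarp {D}; 4:zialoi {N}; 5:snaururp {R}; 6:kria {P,A}; 7:zroinaix {D}; 8:kria {P,A}; 9:greilas {P}; 10:shail {R}.
Word 1 cannot be R — rule 1 would then fail for every completion. It is D.
Word 2 cannot be R — rule 1 would then fail for every completion. It is D.
Word 6 cannot be A — rule 2 would then fail for every completion. It is P.
Word 8 cannot be P — rule 3 would then fail for every completion. It is A.
The unique satisfying tagging is: D D D N R P D A P R.
Verifying each rule — rule 1 satisfied; rule 2 satisfied; rule 3 satisfied; rule 4 satisfied; rule 5 satisfied.

D D D N R P D A P R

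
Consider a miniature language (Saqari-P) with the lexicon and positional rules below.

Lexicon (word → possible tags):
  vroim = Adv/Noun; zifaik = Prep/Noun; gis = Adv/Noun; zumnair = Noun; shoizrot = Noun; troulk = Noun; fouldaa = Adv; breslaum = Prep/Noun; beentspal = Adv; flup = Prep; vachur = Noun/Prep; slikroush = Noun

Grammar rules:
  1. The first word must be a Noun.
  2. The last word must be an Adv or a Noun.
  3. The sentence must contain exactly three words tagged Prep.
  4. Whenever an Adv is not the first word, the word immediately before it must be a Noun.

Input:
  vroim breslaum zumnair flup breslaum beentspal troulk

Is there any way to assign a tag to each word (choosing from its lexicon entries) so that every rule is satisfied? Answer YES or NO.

Candidates per position — 1:vroim {Adv,Noun}; 2:breslaum {Prep,Noun}; 3:zumnair {Noun}; 4:flup {Prep}; 5:breslaum {Prep,Noun}; 6:beentspal {Adv}; 7:troulk {Noun}.
Every candidate sequence violates at least one rule; no consistent tagging exists.

NO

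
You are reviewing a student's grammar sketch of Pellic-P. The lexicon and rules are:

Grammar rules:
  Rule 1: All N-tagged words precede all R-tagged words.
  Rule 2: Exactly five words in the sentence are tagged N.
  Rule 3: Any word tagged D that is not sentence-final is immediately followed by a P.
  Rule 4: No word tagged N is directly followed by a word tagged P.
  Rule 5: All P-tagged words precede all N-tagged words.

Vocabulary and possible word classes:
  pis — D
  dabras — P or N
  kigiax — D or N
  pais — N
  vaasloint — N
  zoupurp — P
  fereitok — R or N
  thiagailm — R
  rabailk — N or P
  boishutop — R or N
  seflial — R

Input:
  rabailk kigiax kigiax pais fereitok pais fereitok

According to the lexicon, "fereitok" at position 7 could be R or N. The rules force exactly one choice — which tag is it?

Candidates per position — 1:rabailk {N,P}; 2:kigiax {D,N}; 3:kigiax {D,N}; 4:pais {N}; 5:fereitok {R,N}; 6:pais {N}; 7:fereitok {R,N}.
If word 2 were D, no tagging could satisfy rule 3; so word 2 is N.
If word 3 were D, no tagging could satisfy rule 3; so word 3 is N.
If word 5 were R, no tagging could satisfy rule 1; so word 5 is N.
If word 7 were N, no tagging could satisfy rule 2; so word 7 is R.
If word 1 were N, no tagging could satisfy rule 2; so word 1 is P.
The unique satisfying tagging is: P N N N N N R.
Verifying each rule — rule 1 ok; rule 2 ok; rule 3 ok; rule 4 ok; rule 5 ok.

R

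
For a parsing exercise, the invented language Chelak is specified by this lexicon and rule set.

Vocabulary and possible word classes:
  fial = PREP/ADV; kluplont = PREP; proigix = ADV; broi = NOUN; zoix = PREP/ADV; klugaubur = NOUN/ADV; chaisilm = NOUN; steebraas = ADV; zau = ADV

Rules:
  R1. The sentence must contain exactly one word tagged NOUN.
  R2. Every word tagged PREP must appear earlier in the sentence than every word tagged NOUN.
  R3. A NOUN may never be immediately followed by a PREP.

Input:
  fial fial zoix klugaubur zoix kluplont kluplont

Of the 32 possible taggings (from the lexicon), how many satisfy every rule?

0

Candidates per position — 1:fial {PREP,ADV}; 2:fial {PREP,ADV}; 3:zoix {PREP,ADV}; 4:klugaubur {NOUN,ADV}; 5:zoix {PREP,ADV}; 6:kluplont {PREP}; 7:kluplont {PREP}.
There are 32 candidate sequences in total.
Every candidate sequence violates at least one rule; no consistent tagging exists.
Count = 0.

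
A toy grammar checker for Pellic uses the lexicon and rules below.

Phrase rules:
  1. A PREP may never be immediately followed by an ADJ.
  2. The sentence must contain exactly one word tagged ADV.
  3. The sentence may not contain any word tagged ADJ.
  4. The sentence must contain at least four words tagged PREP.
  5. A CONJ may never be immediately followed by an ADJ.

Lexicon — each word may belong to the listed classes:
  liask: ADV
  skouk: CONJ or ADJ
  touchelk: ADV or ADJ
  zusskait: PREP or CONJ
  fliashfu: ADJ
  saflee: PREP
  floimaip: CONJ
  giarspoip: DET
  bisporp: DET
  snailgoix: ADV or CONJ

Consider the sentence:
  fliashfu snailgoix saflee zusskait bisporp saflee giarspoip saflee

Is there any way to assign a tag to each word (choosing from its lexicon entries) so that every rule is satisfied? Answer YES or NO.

NO

Candidates per position — 1:fliashfu {ADJ}; 2:snailgoix {ADV,CONJ}; 3:saflee {PREP}; 4:zusskait {PREP,CONJ}; 5:bisporp {DET}; 6:saflee {PREP}; 7:giarspoip {DET}; 8:saflee {PREP}.
Rule 3 cannot be satisfied by any choice of tags from the lexicon.
So there is no consistent tagging.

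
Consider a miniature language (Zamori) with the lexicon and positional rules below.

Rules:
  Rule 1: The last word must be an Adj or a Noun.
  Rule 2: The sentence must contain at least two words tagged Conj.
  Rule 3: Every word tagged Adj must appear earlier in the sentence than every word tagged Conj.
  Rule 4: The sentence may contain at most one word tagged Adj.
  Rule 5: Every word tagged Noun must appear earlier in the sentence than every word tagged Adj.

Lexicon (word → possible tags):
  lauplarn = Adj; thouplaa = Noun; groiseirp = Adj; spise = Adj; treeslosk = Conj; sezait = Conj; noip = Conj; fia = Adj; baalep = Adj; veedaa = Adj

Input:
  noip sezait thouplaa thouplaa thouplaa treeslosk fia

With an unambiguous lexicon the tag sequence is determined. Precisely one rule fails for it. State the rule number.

3

Fixed tagging: Conj Conj Noun Noun Noun Conj Adj.
Checking each rule: R1 pass, R2 pass, R3 fail, R4 pass, R5 pass.
Only rule 3 fails.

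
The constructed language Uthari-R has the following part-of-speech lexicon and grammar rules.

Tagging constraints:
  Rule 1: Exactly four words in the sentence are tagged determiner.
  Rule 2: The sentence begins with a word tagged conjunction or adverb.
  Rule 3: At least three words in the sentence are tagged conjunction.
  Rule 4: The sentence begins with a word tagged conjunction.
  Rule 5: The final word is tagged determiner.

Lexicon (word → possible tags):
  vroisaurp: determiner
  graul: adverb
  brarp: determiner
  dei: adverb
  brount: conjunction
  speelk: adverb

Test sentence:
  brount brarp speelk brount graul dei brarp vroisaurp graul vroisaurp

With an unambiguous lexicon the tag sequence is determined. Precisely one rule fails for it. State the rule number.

Fixed tagging: conjunction determiner adverb conjunction adverb adverb determiner determiner adverb determiner.
Rule check: R1 pass, R2 pass, R3 fail, R4 pass, R5 pass.
Only rule 3 fails.

3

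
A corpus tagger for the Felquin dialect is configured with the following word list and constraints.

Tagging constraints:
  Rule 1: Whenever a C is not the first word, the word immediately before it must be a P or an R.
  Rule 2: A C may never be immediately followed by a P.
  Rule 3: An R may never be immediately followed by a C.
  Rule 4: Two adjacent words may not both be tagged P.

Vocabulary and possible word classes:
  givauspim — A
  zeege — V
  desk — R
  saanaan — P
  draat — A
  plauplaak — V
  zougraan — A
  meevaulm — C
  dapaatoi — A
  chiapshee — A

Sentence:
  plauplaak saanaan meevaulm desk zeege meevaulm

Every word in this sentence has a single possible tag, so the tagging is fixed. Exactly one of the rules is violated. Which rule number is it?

Fixed tagging: V P C R V C.
Applying the rules: R1 ✗, R2 ✓, R3 ✓, R4 ✓.
Only rule 1 fails.

1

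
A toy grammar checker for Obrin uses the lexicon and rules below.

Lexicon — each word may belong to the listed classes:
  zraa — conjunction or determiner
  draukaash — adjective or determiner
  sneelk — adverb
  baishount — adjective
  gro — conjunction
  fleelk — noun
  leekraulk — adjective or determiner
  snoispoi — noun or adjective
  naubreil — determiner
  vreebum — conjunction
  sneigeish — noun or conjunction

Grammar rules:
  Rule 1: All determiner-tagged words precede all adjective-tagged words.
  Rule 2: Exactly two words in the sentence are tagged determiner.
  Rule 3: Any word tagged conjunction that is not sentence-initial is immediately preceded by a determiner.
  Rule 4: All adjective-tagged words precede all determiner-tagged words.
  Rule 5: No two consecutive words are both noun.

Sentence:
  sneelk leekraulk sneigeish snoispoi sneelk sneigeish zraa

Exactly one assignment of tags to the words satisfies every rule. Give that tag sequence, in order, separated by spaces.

adverb determiner conjunction noun adverb noun determiner

Candidates per position — 1:sneelk {adverb}; 2:leekraulk {adjective,determiner}; 3:sneigeish {noun,conjunction}; 4:snoispoi {noun,adjective}; 5:sneelk {adverb}; 6:sneigeish {noun,conjunction}; 7:zraa {conjunction,determiner}.
Position 2: adjective is ruled out by rule 2; that leaves determiner.
Position 4: adjective is ruled out by rule 4; that leaves noun.
Position 6: conjunction is ruled out by rule 3; that leaves noun.
Position 7: conjunction is ruled out by rule 2; that leaves determiner.
Position 3: noun is ruled out by rule 5; that leaves conjunction.
The unique satisfying tagging is: adverb determiner conjunction noun adverb noun determiner.
Verifying each rule — rule 1 holds; rule 2 holds; rule 3 holds; rule 4 holds; rule 5 holds.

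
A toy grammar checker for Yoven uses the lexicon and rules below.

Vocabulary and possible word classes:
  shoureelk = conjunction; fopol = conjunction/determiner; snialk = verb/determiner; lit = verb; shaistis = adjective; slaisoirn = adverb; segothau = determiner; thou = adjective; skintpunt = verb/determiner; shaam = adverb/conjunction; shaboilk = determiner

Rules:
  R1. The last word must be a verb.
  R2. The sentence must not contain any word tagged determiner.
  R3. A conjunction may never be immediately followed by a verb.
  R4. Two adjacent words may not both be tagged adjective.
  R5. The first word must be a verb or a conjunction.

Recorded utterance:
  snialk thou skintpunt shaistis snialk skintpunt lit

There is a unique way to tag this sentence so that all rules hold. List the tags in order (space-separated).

verb adjective verb adjective verb verb verb

Candidates per position — 1:snialk {verb,determiner}; 2:thou {adjective}; 3:skintpunt {verb,determiner}; 4:shaistis {adjective}; 5:snialk {verb,determiner}; 6:skintpunt {verb,determiner}; 7:lit {verb}.
Position 1: tagging it determiner would leave rule 2 unsatisfiable, so it must be verb.
Position 3: tagging it determiner would leave rule 2 unsatisfiable, so it must be verb.
Position 5: tagging it determiner would leave rule 2 unsatisfiable, so it must be verb.
Position 6: tagging it determiner would leave rule 2 unsatisfiable, so it must be verb.
The unique satisfying tagging is: verb adjective verb adjective verb verb verb.
Rule-by-rule: rule 1 holds; rule 2 holds; rule 3 holds; rule 4 holds; rule 5 holds.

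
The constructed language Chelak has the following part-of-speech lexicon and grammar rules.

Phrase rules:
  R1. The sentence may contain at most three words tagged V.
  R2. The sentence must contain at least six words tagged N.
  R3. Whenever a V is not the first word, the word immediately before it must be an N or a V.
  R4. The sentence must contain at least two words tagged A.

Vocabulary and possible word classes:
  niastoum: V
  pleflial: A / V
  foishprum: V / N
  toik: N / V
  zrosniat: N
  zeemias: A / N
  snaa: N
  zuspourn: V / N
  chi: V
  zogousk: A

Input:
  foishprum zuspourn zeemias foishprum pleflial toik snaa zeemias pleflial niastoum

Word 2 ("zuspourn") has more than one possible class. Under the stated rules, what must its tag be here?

N

Candidates per position — 1:foishprum {V,N}; 2:zuspourn {V,N}; 3:zeemias {A,N}; 4:foishprum {V,N}; 5:pleflial {A,V}; 6:toik {N,V}; 7:snaa {N}; 8:zeemias {A,N}; 9:pleflial {A,V}; 10:niastoum {V}.
Position 8: tagging it A would leave rule 3 unsatisfiable, so it must be N.
Position 9: tagging it A would leave rule 3 unsatisfiable, so it must be V.
Position 3: tagging it N would leave rule 4 unsatisfiable, so it must be A.
Position 4: tagging it V would leave rule 2 unsatisfiable, so it must be N.
Position 5: tagging it V would leave rule 4 unsatisfiable, so it must be A.
Position 6: tagging it V would leave rule 2 unsatisfiable, so it must be N.
Position 1: tagging it V would leave rule 2 unsatisfiable, so it must be N.
Position 2: tagging it V would leave rule 2 unsatisfiable, so it must be N.
The unique satisfying tagging is: N N A N A N N N V V.
Verifying each rule — rule 1 holds; rule 2 holds; rule 3 holds; rule 4 holds.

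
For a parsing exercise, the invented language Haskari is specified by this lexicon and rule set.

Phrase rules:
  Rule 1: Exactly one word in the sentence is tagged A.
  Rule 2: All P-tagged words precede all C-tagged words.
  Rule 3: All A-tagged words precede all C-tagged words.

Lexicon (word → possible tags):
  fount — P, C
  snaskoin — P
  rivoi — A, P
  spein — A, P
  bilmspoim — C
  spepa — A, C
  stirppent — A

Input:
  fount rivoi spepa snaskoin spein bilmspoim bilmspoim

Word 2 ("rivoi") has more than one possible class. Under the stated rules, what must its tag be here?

Candidates per position — 1:fount {P,C}; 2:rivoi {A,P}; 3:spepa {A,C}; 4:snaskoin {P}; 5:spein {A,P}; 6:bilmspoim {C}; 7:bilmspoim {C}.
If word 1 were C, no tagging could satisfy rule 2; so word 1 is P.
If word 3 were C, no tagging could satisfy rule 2; so word 3 is A.
If word 5 were A, no tagging could satisfy rule 1; so word 5 is P.
If word 2 were A, no tagging could satisfy rule 1; so word 2 is P.
That leaves exactly one tagging: P P A P P C C.
Check: rule 1 ✓; rule 2 ✓; rule 3 ✓.

P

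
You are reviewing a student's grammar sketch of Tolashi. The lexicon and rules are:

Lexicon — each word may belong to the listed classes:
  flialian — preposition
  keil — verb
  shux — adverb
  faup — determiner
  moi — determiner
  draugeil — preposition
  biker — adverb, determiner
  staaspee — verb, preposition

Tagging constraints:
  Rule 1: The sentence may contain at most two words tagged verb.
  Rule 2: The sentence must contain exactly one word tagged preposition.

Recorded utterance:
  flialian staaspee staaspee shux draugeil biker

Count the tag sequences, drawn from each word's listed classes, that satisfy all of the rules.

Candidates per position — 1:flialian {preposition}; 2:staaspee {verb,preposition}; 3:staaspee {verb,preposition}; 4:shux {adverb}; 5:draugeil {preposition}; 6:biker {adverb,determiner}.
There are 8 candidate sequences in total.
Rule 2 cannot be satisfied by any choice of tags from the lexicon.
So there is no consistent tagging.
Count = 0.

0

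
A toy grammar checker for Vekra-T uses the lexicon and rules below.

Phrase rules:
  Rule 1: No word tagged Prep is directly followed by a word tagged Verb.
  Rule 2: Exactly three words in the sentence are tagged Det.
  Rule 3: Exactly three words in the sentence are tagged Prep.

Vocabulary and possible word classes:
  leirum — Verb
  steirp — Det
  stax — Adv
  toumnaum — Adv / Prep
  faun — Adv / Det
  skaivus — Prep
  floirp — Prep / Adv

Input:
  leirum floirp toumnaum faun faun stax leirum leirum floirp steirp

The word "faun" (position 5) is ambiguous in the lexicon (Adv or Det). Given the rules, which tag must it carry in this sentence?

Det

Candidates per position — 1:leirum {Verb}; 2:floirp {Prep,Adv}; 3:toumnaum {Adv,Prep}; 4:faun {Adv,Det}; 5:faun {Adv,Det}; 6:stax {Adv}; 7:leirum {Verb}; 8:leirum {Verb}; 9:floirp {Prep,Adv}; 10:steirp {Det}.
At position 2, choosing Adv makes rule 3 impossible to satisfy; hence Prep.
At position 3, choosing Adv makes rule 3 impossible to satisfy; hence Prep.
At position 4, choosing Adv makes rule 2 impossible to satisfy; hence Det.
At position 5, choosing Adv makes rule 2 impossible to satisfy; hence Det.
At position 9, choosing Adv makes rule 3 impossible to satisfy; hence Prep.
The only consistent sequence is: Verb Prep Prep Det Det Adv Verb Verb Prep Det.
Verifying each rule — rule 1 ✓; rule 2 ✓; rule 3 ✓.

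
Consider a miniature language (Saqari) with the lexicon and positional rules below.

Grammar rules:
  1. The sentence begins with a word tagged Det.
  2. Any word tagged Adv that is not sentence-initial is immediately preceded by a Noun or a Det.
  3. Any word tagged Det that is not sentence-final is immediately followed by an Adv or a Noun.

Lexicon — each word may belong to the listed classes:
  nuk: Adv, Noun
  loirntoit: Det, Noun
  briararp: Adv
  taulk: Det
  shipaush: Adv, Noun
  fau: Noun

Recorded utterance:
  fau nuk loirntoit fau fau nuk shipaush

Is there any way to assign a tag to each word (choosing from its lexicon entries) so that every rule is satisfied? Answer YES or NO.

NO

Candidates per position — 1:fau {Noun}; 2:nuk {Adv,Noun}; 3:loirntoit {Det,Noun}; 4:fau {Noun}; 5:fau {Noun}; 6:nuk {Adv,Noun}; 7:shipaush {Adv,Noun}.
Rule 1 cannot be satisfied by any choice of tags from the lexicon.
So there is no consistent tagging.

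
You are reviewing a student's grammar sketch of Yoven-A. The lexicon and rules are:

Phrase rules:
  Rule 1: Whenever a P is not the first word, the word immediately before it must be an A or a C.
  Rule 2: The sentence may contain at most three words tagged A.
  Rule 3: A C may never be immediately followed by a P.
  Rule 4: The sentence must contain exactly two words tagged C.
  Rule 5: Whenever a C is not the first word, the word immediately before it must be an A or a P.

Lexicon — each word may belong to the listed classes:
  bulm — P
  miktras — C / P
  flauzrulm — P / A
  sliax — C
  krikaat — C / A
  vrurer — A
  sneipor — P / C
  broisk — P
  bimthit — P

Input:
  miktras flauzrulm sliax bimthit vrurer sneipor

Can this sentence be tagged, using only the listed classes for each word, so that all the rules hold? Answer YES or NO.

NO

Candidates per position — 1:miktras {C,P}; 2:flauzrulm {P,A}; 3:sliax {C}; 4:bimthit {P}; 5:vrurer {A}; 6:sneipor {P,C}.
Rule 3 cannot be satisfied by any choice of tags from the lexicon.
So there is no consistent tagging.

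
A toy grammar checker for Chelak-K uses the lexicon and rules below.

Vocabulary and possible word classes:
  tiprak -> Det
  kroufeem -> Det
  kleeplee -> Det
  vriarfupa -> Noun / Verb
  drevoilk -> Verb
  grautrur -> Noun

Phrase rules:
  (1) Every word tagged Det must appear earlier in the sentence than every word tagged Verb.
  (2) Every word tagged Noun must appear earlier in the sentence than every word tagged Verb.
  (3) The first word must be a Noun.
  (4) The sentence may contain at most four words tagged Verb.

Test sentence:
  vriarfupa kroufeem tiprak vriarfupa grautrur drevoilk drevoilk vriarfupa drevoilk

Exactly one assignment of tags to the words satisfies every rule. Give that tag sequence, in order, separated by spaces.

Noun Det Det Noun Noun Verb Verb Verb Verb

Candidates per position — 1:vriarfupa {Noun,Verb}; 2:kroufeem {Det}; 3:tiprak {Det}; 4:vriarfupa {Noun,Verb}; 5:grautrur {Noun}; 6:drevoilk {Verb}; 7:drevoilk {Verb}; 8:vriarfupa {Noun,Verb}; 9:drevoilk {Verb}.
At position 1, choosing Verb makes rule 1 impossible to satisfy; hence Noun.
At position 4, choosing Verb makes rule 2 impossible to satisfy; hence Noun.
At position 8, choosing Noun makes rule 2 impossible to satisfy; hence Verb.
The unique satisfying tagging is: Noun Det Det Noun Noun Verb Verb Verb Verb.
Checking: rule 1 ok; rule 2 ok; rule 3 ok; rule 4 ok.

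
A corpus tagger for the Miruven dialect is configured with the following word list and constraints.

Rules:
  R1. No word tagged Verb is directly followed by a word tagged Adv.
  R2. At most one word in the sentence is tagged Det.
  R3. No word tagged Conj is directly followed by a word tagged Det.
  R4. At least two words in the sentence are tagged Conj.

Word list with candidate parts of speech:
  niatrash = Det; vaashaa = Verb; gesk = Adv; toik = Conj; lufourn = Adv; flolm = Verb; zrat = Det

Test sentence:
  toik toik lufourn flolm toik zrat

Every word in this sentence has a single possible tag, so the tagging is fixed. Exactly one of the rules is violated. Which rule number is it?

Fixed tagging: Conj Conj Adv Verb Conj Det.
Applying the rules: R1 ok, R2 ok, R3 fails, R4 ok.
Only rule 3 fails.

3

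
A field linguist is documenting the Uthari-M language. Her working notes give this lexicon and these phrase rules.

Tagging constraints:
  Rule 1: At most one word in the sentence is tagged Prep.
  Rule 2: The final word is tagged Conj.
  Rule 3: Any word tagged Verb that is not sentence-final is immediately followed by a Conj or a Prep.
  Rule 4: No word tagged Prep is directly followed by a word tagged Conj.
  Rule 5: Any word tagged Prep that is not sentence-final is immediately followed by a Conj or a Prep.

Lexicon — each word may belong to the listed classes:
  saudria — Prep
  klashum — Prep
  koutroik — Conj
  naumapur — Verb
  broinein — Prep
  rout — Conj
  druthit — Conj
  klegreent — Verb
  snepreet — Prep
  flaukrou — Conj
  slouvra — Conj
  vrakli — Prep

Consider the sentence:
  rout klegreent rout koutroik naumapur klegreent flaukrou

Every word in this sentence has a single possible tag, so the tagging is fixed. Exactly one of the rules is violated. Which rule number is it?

Fixed tagging: Conj Verb Conj Conj Verb Verb Conj.
Rule check: R1 ✓, R2 ✓, R3 ✗, R4 ✓, R5 ✓.
Only rule 3 fails.

3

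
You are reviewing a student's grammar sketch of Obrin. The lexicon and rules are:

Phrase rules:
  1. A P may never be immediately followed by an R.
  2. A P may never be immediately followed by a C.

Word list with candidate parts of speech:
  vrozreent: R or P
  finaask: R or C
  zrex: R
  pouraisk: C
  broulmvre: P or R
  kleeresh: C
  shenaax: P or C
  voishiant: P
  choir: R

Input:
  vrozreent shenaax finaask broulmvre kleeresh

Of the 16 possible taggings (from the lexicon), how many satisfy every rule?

2

Candidates per position — 1:vrozreent {R,P}; 2:shenaax {P,C}; 3:finaask {R,C}; 4:broulmvre {P,R}; 5:kleeresh {C}.
There are 16 candidate sequences in total.
The sequences that satisfy every rule: R C R R C; R C C R C.
Count = 2.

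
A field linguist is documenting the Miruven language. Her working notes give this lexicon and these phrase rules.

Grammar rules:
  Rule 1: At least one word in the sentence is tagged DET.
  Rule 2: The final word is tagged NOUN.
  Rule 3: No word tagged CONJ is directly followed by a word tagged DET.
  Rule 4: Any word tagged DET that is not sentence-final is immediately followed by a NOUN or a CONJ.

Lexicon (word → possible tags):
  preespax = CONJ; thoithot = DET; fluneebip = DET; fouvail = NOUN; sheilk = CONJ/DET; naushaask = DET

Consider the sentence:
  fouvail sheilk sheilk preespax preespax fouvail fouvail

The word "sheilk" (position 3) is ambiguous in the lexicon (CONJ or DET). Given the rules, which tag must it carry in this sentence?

CONJ

Candidates per position — 1:fouvail {NOUN}; 2:sheilk {CONJ,DET}; 3:sheilk {CONJ,DET}; 4:preespax {CONJ}; 5:preespax {CONJ}; 6:fouvail {NOUN}; 7:fouvail {NOUN}.
Position 3: the remaining choice is settled jointly with positions 2 — only CONJ at position 3 is part of a tagging that satisfies every rule.
The only consistent sequence is: NOUN DET CONJ CONJ CONJ NOUN NOUN.
Checking: rule 1 ✓; rule 2 ✓; rule 3 ✓; rule 4 ✓.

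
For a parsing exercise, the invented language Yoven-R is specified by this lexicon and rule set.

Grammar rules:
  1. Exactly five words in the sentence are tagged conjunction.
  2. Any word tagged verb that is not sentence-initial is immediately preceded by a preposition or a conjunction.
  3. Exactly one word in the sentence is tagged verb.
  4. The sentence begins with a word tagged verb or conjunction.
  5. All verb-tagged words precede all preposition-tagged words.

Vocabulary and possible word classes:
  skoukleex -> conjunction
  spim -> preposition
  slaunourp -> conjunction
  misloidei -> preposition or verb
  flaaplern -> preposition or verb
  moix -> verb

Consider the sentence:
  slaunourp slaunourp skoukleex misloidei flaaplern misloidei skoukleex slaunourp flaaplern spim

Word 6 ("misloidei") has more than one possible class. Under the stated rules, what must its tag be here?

preposition

Candidates per position — 1:slaunourp {conjunction}; 2:slaunourp {conjunction}; 3:skoukleex {conjunction}; 4:misloidei {preposition,verb}; 5:flaaplern {preposition,verb}; 6:misloidei {preposition,verb}; 7:skoukleex {conjunction}; 8:slaunourp {conjunction}; 9:flaaplern {preposition,verb}; 10:spim {preposition}.
Position 6: the remaining choice is settled jointly with positions 4, 5, 9 — only preposition at position 6 is part of a tagging that satisfies every rule.
So the tagging must be: conjunction conjunction conjunction verb preposition preposition conjunction conjunction preposition preposition.
Checking: rule 1 ✓; rule 2 ✓; rule 3 ✓; rule 4 ✓; rule 5 ✓.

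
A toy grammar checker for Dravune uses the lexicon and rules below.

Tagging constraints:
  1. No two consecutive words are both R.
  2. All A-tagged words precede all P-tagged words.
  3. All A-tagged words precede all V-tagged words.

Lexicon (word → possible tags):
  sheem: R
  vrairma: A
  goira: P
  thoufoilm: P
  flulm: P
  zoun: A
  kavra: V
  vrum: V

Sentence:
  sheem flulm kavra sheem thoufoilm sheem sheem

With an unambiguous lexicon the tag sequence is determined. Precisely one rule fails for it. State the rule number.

1

Fixed tagging: R P V R P R R.
Rule check: R1 ✗, R2 ✓, R3 ✓.
Only rule 1 fails.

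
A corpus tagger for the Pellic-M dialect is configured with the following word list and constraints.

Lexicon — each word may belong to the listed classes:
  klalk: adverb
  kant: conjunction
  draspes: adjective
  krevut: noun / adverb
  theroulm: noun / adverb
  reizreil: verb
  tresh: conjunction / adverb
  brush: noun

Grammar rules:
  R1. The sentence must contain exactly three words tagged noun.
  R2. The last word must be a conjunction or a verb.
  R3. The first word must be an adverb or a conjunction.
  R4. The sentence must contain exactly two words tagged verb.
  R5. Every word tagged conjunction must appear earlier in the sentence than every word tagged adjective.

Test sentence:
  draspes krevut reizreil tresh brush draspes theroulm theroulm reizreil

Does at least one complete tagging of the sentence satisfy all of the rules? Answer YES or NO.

NO

Candidates per position — 1:draspes {adjective}; 2:krevut {noun,adverb}; 3:reizreil {verb}; 4:tresh {conjunction,adverb}; 5:brush {noun}; 6:draspes {adjective}; 7:theroulm {noun,adverb}; 8:theroulm {noun,adverb}; 9:reizreil {verb}.
Rule 3 cannot be satisfied by any choice of tags from the lexicon.
So there is no consistent tagging.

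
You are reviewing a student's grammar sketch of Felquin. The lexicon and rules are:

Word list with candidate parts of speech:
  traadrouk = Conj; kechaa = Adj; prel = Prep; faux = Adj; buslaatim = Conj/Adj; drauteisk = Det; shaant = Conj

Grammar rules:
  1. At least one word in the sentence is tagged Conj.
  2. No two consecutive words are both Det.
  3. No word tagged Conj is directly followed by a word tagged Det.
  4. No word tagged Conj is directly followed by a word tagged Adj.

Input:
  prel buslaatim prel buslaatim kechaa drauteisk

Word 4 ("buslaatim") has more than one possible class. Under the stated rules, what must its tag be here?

Candidates per position — 1:prel {Prep}; 2:buslaatim {Conj,Adj}; 3:prel {Prep}; 4:buslaatim {Conj,Adj}; 5:kechaa {Adj}; 6:drauteisk {Det}.
Word 4 cannot be Conj — rule 4 would then fail for every completion. It is Adj.
Word 2 cannot be Adj — rule 1 would then fail for every completion. It is Conj.
The unique satisfying tagging is: Prep Conj Prep Adj Adj Det.
Rule-by-rule: rule 1 ok; rule 2 ok; rule 3 ok; rule 4 ok.

Adj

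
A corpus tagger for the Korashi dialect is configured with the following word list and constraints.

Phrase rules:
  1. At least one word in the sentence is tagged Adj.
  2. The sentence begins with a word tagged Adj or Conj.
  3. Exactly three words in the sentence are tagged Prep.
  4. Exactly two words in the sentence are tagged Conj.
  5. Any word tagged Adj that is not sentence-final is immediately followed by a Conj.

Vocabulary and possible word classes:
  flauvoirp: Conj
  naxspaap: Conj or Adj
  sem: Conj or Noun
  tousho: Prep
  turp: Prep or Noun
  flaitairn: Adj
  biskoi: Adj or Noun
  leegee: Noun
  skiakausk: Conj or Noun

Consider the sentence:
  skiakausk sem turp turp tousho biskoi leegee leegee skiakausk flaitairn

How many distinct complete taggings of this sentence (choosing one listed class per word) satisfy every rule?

2

Candidates per position — 1:skiakausk {Conj,Noun}; 2:sem {Conj,Noun}; 3:turp {Prep,Noun}; 4:turp {Prep,Noun}; 5:tousho {Prep}; 6:biskoi {Adj,Noun}; 7:leegee {Noun}; 8:leegee {Noun}; 9:skiakausk {Conj,Noun}; 10:flaitairn {Adj}.
There are 64 candidate sequences in total.
The sequences that satisfy every rule: Conj Conj Prep Prep Prep Noun Noun Noun Noun Adj; Conj Noun Prep Prep Prep Noun Noun Noun Conj Adj.
Count = 2.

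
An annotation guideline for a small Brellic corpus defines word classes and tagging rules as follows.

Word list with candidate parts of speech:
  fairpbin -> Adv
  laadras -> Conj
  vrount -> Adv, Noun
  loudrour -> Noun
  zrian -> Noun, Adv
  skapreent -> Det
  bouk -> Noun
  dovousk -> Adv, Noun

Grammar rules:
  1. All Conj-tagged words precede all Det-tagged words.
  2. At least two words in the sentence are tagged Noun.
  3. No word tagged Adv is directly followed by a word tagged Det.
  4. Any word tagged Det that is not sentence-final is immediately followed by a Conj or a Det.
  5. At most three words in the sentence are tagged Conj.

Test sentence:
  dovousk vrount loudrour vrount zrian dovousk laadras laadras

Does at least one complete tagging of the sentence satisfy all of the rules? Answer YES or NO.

Candidates per position — 1:dovousk {Adv,Noun}; 2:vrount {Adv,Noun}; 3:loudrour {Noun}; 4:vrount {Adv,Noun}; 5:zrian {Noun,Adv}; 6:dovousk {Adv,Noun}; 7:laadras {Conj}; 8:laadras {Conj}.
One satisfying assignment: Noun Noun Noun Adv Adv Noun Conj Conj.
Verifying each rule — rule 1 holds; rule 2 holds; rule 3 holds; rule 4 holds; rule 5 holds.

YES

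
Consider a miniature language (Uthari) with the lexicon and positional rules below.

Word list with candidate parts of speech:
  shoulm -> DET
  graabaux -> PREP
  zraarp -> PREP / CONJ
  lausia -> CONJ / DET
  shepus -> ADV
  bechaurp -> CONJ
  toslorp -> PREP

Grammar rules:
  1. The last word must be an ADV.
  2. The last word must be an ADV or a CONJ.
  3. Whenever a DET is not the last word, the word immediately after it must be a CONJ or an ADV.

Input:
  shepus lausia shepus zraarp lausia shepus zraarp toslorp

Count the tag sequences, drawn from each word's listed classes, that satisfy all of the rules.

Candidates per position — 1:shepus {ADV}; 2:lausia {CONJ,DET}; 3:shepus {ADV}; 4:zraarp {PREP,CONJ}; 5:lausia {CONJ,DET}; 6:shepus {ADV}; 7:zraarp {PREP,CONJ}; 8:toslorp {PREP}.
There are 16 candidate sequences in total.
Rule 1 cannot be satisfied by any choice of tags from the lexicon.
So there is no consistent tagging.
Count = 0.

0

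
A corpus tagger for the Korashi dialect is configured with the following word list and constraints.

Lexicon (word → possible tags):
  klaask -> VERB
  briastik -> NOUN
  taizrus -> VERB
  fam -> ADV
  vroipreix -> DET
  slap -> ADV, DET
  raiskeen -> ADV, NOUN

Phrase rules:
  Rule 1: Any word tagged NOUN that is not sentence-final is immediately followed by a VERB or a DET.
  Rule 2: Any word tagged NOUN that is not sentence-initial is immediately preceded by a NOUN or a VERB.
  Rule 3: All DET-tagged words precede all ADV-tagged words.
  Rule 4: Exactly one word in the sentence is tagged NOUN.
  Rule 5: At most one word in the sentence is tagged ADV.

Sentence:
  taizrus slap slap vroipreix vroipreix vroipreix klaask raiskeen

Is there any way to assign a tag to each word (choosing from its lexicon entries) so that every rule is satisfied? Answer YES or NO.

Candidates per position — 1:taizrus {VERB}; 2:slap {ADV,DET}; 3:slap {ADV,DET}; 4:vroipreix {DET}; 5:vroipreix {DET}; 6:vroipreix {DET}; 7:klaask {VERB}; 8:raiskeen {ADV,NOUN}.
One satisfying assignment: VERB DET DET DET DET DET VERB NOUN.
Checking: rule 1 satisfied; rule 2 satisfied; rule 3 satisfied; rule 4 satisfied; rule 5 satisfied.

YES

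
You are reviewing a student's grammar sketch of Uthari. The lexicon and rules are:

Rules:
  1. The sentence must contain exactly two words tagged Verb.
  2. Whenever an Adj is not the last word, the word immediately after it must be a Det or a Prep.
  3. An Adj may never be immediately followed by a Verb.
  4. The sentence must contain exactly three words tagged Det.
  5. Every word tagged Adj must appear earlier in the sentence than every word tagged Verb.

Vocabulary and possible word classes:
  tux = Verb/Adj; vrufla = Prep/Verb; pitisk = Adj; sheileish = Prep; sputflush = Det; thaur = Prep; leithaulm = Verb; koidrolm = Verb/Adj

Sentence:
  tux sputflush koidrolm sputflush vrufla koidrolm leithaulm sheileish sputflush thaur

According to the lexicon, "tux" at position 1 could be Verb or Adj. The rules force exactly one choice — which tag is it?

Candidates per position — 1:tux {Verb,Adj}; 2:sputflush {Det}; 3:koidrolm {Verb,Adj}; 4:sputflush {Det}; 5:vrufla {Prep,Verb}; 6:koidrolm {Verb,Adj}; 7:leithaulm {Verb}; 8:sheileish {Prep}; 9:sputflush {Det}; 10:thaur {Prep}.
At position 6, choosing Adj makes rule 2 impossible to satisfy; hence Verb.
At position 1, choosing Verb makes rule 1 impossible to satisfy; hence Adj.
At position 3, choosing Verb makes rule 1 impossible to satisfy; hence Adj.
At position 5, choosing Verb makes rule 1 impossible to satisfy; hence Prep.
The only consistent sequence is: Adj Det Adj Det Prep Verb Verb Prep Det Prep.
Verifying each rule — rule 1 ok; rule 2 ok; rule 3 ok; rule 4 ok; rule 5 ok.

Adj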